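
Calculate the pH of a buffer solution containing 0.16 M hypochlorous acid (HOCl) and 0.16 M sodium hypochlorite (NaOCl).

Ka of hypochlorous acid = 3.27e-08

pKa = -log(3.27e-08) = 7.49. pH = pKa + log([A⁻]/[HA]) = 7.49 + log(0.16/0.16)

pH = 7.49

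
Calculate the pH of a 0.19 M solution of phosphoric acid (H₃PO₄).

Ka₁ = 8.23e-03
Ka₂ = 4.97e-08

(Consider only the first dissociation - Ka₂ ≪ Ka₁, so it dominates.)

First dissociation dominates. From Ka₁ = [H⁺][HA⁻]/[H₂A], x² + Ka₁·x − Ka₁·C = 0 with C = 0.19 M and Ka₁ = 8.23e-03. Solving: [H⁺] = (−Ka₁ + √(Ka₁² + 4·Ka₁·C)) / 2 = 3.5642e-02 M. pH = -log(3.5642e-02) = 1.45.

pH = 1.45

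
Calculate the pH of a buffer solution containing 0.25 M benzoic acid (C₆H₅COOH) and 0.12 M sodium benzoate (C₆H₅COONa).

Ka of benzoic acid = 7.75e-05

pKa = -log(7.75e-05) = 4.11. pH = pKa + log([A⁻]/[HA]) = 4.11 + log(0.12/0.25)

pH = 3.79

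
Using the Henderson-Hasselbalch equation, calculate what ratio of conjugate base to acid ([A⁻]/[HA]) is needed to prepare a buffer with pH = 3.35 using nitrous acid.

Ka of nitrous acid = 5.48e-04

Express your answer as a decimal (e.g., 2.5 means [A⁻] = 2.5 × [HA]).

pKa = -log(5.48e-04) = 3.2612. pH = pKa + log([A⁻]/[HA]), so log([A⁻]/[HA]) = pH − pKa = 3.35 − 3.2612 = 0.0888. [A⁻]/[HA] = 10^(0.0888) = 1.23

[A⁻]/[HA] = 1.23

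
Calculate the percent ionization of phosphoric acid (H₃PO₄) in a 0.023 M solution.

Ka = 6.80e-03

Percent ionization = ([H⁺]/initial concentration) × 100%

Using Ka equilibrium: x² + Ka×x - Ka×C = 0. Solving: [H⁺] = 9.5599e-03. Percent = (9.5599e-03/0.023) × 100

Percent ionization = 41.6%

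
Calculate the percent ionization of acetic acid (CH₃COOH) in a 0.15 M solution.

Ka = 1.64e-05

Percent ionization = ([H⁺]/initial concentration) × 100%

Using Ka equilibrium: x² + Ka×x - Ka×C = 0. Solving: [H⁺] = 1.5603e-03. Percent = (1.5603e-03/0.15) × 100

Percent ionization = 1.04%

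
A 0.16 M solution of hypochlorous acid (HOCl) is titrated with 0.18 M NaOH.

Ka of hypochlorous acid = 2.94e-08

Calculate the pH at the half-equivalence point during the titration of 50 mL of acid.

At half-equivalence [HA] = [A⁻], so Henderson-Hasselbalch gives pH = pKa = -log(2.94e-08) = 7.53.

pH = pKa = 7.53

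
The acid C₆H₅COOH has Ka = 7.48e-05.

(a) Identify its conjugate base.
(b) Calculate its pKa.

(a) The conjugate base is formed by removing one H⁺ from C₆H₅COOH, giving C₆H₅COO⁻. (b) pKa = -log(Ka) = -log(7.48e-05) = 4.13.

Conjugate base: C₆H₅COO⁻; pK_a = 4.13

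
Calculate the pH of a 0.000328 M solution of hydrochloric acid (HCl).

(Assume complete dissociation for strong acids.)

[H⁺] = 0.000328 M for strong acid. pH = -log[H⁺] = -log(0.000328)

pH = 3.48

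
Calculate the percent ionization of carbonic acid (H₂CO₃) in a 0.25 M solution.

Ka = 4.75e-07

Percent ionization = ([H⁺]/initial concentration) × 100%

Using Ka equilibrium: x² + Ka×x - Ka×C = 0. Solving: [H⁺] = 3.4436e-04. Percent = (3.4436e-04/0.25) × 100

Percent ionization = 0.138%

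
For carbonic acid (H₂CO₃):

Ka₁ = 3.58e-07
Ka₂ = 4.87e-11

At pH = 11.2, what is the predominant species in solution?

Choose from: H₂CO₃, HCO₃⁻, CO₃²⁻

pKa₁ = 6.45, pKa₂ = 10.31. For a polyprotic acid the predominant species crosses at each pKa: below pKa_n the protonated form dominates, above it the deprotonated form does. At pH = 11.2, the predominant species is CO₃²⁻.

CO₃²⁻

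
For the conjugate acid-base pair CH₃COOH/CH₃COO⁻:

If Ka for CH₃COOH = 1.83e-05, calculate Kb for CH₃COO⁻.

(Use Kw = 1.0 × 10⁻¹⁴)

For a conjugate pair Ka × Kb = Kw, so Kb = Kw/Ka = 1.0 × 10⁻¹⁴ / 1.83e-05 = 5.46e-10.

K_b = 5.46e-10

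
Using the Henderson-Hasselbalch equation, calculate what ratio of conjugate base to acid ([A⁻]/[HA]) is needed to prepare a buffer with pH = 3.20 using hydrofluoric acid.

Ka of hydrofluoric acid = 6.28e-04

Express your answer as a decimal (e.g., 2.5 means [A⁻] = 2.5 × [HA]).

pKa = -log(6.28e-04) = 3.2020. pH = pKa + log([A⁻]/[HA]), so log([A⁻]/[HA]) = pH − pKa = 3.20 − 3.2020 = -0.0020. [A⁻]/[HA] = 10^(-0.0020) = 0.995

[A⁻]/[HA] = 0.995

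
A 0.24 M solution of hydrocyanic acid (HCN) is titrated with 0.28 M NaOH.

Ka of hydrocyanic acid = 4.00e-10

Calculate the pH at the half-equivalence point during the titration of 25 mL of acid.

At half-equivalence [HA] = [A⁻], so Henderson-Hasselbalch gives pH = pKa = -log(4.00e-10) = 9.40.

pH = pKa = 9.40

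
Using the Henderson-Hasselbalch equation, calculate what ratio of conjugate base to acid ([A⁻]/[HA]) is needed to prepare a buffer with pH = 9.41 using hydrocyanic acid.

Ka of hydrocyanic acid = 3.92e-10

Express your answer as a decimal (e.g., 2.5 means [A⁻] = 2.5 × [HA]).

pKa = -log(3.92e-10) = 9.4067. pH = pKa + log([A⁻]/[HA]), so log([A⁻]/[HA]) = pH − pKa = 9.41 − 9.4067 = 0.0033. [A⁻]/[HA] = 10^(0.0033) = 1.01

[A⁻]/[HA] = 1.01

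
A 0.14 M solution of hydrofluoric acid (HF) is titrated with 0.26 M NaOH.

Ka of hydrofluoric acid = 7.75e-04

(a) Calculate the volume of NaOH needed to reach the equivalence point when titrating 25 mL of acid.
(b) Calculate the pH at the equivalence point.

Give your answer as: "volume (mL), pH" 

moles acid = 0.14 × 25/1000 = 0.0035 mol; V_base = moles/0.26 × 1000 = 13.5 mL. At equivalence only the conjugate base is present: [A⁻] = 0.0035/0.038 = 9.1000e-02 M. Kb = Kw/Ka = 1.29e-11; [OH⁻] = √(Kb × [A⁻]) = 1.0836e-06; pOH = 5.97; pH = 14 - pOH = 8.03.

V = 13.5 mL, pH = 8.03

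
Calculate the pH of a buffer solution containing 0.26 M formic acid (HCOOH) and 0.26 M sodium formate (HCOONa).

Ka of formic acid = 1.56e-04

pKa = -log(1.56e-04) = 3.81. pH = pKa + log([A⁻]/[HA]) = 3.81 + log(0.26/0.26)

pH = 3.81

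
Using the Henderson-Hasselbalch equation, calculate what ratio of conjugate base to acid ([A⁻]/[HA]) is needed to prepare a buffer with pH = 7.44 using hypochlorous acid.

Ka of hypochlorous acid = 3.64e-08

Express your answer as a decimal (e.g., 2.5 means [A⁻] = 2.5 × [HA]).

pKa = -log(3.64e-08) = 7.4389. pH = pKa + log([A⁻]/[HA]), so log([A⁻]/[HA]) = pH − pKa = 7.44 − 7.4389 = 0.0011. [A⁻]/[HA] = 10^(0.0011) = 1.00

[A⁻]/[HA] = 1.00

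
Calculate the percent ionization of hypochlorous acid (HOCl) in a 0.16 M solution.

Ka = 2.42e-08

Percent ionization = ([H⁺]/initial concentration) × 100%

Using Ka equilibrium: x² + Ka×x - Ka×C = 0. Solving: [H⁺] = 6.2213e-05. Percent = (6.2213e-05/0.16) × 100

Percent ionization = 0.0389%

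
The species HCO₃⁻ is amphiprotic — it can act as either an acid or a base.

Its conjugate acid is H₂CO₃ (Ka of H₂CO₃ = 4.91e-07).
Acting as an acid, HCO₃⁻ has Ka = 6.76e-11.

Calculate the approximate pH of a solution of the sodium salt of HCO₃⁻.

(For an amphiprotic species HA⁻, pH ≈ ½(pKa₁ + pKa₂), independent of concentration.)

pKa₁ = -log(4.91e-07) = 6.31; pKa₂ = -log(6.76e-11) = 10.17. For an amphiprotic species, pH ≈ ½(pKa₁ + pKa₂) = ½(6.31 + 10.17) = 8.24.

pH = 8.24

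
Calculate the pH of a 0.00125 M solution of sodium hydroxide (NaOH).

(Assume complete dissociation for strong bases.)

[OH⁻] = 0.00125 M for strong base. pOH = -log[OH⁻] = 2.90, pH = 14 - pOH

pH = 11.10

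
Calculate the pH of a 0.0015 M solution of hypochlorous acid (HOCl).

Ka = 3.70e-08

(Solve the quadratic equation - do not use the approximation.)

x² + Ka×x - Ka×C = 0. Using quadratic formula: [H⁺] = 7.4314e-06

pH = 5.13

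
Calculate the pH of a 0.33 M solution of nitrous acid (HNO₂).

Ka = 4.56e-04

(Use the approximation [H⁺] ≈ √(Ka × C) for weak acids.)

[H⁺] = √(Ka × C) = √(4.56e-04 × 0.33) = 1.2267e-02. pH = -log(1.2267e-02)

pH = 1.91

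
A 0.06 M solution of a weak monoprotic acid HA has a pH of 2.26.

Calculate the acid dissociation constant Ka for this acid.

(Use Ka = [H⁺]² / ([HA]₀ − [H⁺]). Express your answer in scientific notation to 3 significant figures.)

[H⁺] = 10^(−pH) = 10^(−2.26) = 5.495e-03 M. For HA ⇌ H⁺ + A⁻, Ka = [H⁺][A⁻]/[HA] = [H⁺]² / ([HA]₀ − [H⁺]) = (5.495e-03)² / (0.06 − 5.495e-03) = 5.54e-04.

K_a = 5.54e-04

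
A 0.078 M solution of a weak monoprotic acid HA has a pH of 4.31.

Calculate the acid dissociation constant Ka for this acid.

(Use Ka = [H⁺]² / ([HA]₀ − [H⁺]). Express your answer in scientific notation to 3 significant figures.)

[H⁺] = 10^(−pH) = 10^(−4.31) = 4.898e-05 M. For HA ⇌ H⁺ + A⁻, Ka = [H⁺][A⁻]/[HA] = [H⁺]² / ([HA]₀ − [H⁺]) = (4.898e-05)² / (0.078 − 4.898e-05) = 3.08e-08.

K_a = 3.08e-08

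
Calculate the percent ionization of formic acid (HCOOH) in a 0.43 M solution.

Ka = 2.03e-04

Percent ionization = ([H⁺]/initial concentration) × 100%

Using Ka equilibrium: x² + Ka×x - Ka×C = 0. Solving: [H⁺] = 9.2420e-03. Percent = (9.2420e-03/0.43) × 100

Percent ionization = 2.15%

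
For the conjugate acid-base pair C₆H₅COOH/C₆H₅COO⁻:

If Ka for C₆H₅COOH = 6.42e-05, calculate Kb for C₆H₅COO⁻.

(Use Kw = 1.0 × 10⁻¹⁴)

For a conjugate pair Ka × Kb = Kw, so Kb = Kw/Ka = 1.0 × 10⁻¹⁴ / 6.42e-05 = 1.56e-10.

K_b = 1.56e-10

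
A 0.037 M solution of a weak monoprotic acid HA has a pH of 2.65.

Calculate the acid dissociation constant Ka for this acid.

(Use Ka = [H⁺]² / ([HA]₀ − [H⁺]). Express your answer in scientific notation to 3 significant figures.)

[H⁺] = 10^(−pH) = 10^(−2.65) = 2.239e-03 M. For HA ⇌ H⁺ + A⁻, Ka = [H⁺][A⁻]/[HA] = [H⁺]² / ([HA]₀ − [H⁺]) = (2.239e-03)² / (0.037 − 2.239e-03) = 1.44e-04.

K_a = 1.44e-04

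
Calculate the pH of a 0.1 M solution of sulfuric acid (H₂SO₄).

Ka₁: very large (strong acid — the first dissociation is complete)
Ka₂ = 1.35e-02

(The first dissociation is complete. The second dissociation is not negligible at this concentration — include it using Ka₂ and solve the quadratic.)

First dissociation is complete: [H⁺]₀ = [HSO₄⁻]₀ = C = 0.1 M. Second dissociation HSO₄⁻ ⇌ H⁺ + SO₄²⁻: let x = [SO₄²⁻]. Ka₂ = (C + x)·x / (C − x) = 1.35e-02 → x² + (C + Ka₂)·x − Ka₂·C = 0 → x² + 0.11350·x − 1.350e-03 = 0. x = (−0.11350 + √(0.11350² + 4 × 1.350e-03)) / 2 = 1.0856e-02 M. [H⁺] = C + x = 0.1 + 1.0856e-02 = 1.1086e-01 M. pH = -log(1.1086e-01) = 0.96.

pH = 0.96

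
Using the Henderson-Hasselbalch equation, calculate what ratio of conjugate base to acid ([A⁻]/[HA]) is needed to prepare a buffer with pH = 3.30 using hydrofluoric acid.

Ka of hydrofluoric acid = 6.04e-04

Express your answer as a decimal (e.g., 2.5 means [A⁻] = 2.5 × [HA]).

pKa = -log(6.04e-04) = 3.2190. pH = pKa + log([A⁻]/[HA]), so log([A⁻]/[HA]) = pH − pKa = 3.30 − 3.2190 = 0.0810. [A⁻]/[HA] = 10^(0.0810) = 1.21

[A⁻]/[HA] = 1.21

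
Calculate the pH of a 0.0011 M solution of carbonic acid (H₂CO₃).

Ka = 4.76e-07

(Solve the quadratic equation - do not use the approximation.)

x² + Ka×x - Ka×C = 0. Using quadratic formula: [H⁺] = 2.2646e-05

pH = 4.65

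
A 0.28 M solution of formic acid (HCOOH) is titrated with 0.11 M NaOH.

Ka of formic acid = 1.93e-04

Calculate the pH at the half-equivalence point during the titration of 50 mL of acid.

At half-equivalence [HA] = [A⁻], so Henderson-Hasselbalch gives pH = pKa = -log(1.93e-04) = 3.71.

pH = pKa = 3.71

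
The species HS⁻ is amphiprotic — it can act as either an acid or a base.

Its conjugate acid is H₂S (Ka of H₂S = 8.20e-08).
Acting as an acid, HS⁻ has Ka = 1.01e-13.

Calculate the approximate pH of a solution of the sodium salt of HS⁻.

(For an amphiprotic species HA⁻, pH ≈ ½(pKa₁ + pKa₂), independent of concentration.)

pKa₁ = -log(8.20e-08) = 7.09; pKa₂ = -log(1.01e-13) = 13.00. For an amphiprotic species, pH ≈ ½(pKa₁ + pKa₂) = ½(7.09 + 13.00) = 10.04.

pH = 10.04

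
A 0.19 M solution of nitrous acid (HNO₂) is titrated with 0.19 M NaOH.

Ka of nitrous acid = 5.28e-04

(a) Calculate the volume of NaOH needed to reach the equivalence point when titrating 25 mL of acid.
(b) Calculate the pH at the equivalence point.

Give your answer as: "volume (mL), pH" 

moles acid = 0.19 × 25/1000 = 0.00475 mol; V_base = moles/0.19 × 1000 = 25.0 mL. At equivalence only the conjugate base is present: [A⁻] = 0.00475/0.050 = 9.5000e-02 M. Kb = Kw/Ka = 1.89e-11; [OH⁻] = √(Kb × [A⁻]) = 1.3414e-06; pOH = 5.87; pH = 14 - pOH = 8.13.

V = 25.0 mL, pH = 8.13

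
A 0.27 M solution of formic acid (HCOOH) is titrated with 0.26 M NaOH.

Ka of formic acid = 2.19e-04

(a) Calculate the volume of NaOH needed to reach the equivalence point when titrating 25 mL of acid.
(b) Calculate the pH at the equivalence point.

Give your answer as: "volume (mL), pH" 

moles acid = 0.27 × 25/1000 = 0.00675 mol; V_base = moles/0.26 × 1000 = 26.0 mL. At equivalence only the conjugate base is present: [A⁻] = 0.00675/0.051 = 1.3245e-01 M. Kb = Kw/Ka = 4.57e-11; [OH⁻] = √(Kb × [A⁻]) = 2.4593e-06; pOH = 5.61; pH = 14 - pOH = 8.39.

V = 26.0 mL, pH = 8.39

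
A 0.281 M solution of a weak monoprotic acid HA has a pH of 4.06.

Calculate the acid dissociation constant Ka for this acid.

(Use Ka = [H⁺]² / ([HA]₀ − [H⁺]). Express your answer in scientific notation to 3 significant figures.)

[H⁺] = 10^(−pH) = 10^(−4.06) = 8.710e-05 M. For HA ⇌ H⁺ + A⁻, Ka = [H⁺][A⁻]/[HA] = [H⁺]² / ([HA]₀ − [H⁺]) = (8.710e-05)² / (0.281 − 8.710e-05) = 2.70e-08.

K_a = 2.70e-08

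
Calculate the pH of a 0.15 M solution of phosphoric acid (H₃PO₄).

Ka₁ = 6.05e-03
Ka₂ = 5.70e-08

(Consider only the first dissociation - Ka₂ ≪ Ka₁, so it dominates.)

First dissociation dominates. From Ka₁ = [H⁺][HA⁻]/[H₂A], x² + Ka₁·x − Ka₁·C = 0 with C = 0.15 M and Ka₁ = 6.05e-03. Solving: [H⁺] = (−Ka₁ + √(Ka₁² + 4·Ka₁·C)) / 2 = 2.7251e-02 M. pH = -log(2.7251e-02) = 1.56.

pH = 1.56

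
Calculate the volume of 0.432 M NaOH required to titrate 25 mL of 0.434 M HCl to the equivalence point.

At equivalence: moles acid = moles base. moles HCl = 0.434 × 25/1000 = 0.01085 mol. V_base = moles / 0.432 × 1000 = 25.1 mL.

V_{base} = 25.1 mL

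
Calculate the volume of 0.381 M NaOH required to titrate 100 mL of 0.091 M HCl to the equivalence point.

At equivalence: moles acid = moles base. moles HCl = 0.091 × 100/1000 = 0.0091 mol. V_base = moles / 0.381 × 1000 = 23.9 mL.

V_{base} = 23.9 mL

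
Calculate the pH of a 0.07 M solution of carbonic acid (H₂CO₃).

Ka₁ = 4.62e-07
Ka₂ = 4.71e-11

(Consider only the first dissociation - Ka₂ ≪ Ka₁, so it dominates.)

First dissociation dominates. From Ka₁ = [H⁺][HA⁻]/[H₂A], x² + Ka₁·x − Ka₁·C = 0 with C = 0.07 M and Ka₁ = 4.62e-07. Solving: [H⁺] = (−Ka₁ + √(Ka₁² + 4·Ka₁·C)) / 2 = 1.7960e-04 M. pH = -log(1.7960e-04) = 3.75.

pH = 3.75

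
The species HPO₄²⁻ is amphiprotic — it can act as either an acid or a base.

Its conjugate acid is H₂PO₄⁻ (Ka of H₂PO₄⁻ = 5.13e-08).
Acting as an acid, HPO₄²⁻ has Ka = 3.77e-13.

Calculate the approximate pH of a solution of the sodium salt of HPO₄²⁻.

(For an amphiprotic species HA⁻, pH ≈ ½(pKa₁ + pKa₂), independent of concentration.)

pKa₁ = -log(5.13e-08) = 7.29; pKa₂ = -log(3.77e-13) = 12.42. For an amphiprotic species, pH ≈ ½(pKa₁ + pKa₂) = ½(7.29 + 12.42) = 9.86.

pH = 9.86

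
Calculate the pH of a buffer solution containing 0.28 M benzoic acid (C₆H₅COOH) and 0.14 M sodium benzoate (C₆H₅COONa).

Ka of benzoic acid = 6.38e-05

pKa = -log(6.38e-05) = 4.20. pH = pKa + log([A⁻]/[HA]) = 4.20 + log(0.14/0.28)

pH = 3.89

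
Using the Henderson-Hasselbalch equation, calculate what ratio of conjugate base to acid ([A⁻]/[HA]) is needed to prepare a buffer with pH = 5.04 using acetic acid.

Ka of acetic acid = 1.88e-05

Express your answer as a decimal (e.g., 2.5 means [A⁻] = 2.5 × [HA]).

pKa = -log(1.88e-05) = 4.7258. pH = pKa + log([A⁻]/[HA]), so log([A⁻]/[HA]) = pH − pKa = 5.04 − 4.7258 = 0.3142. [A⁻]/[HA] = 10^(0.3142) = 2.06

[A⁻]/[HA] = 2.06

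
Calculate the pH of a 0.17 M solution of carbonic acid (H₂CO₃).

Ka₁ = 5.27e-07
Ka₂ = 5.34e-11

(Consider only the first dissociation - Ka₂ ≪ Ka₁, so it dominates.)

First dissociation dominates. From Ka₁ = [H⁺][HA⁻]/[H₂A], x² + Ka₁·x − Ka₁·C = 0 with C = 0.17 M and Ka₁ = 5.27e-07. Solving: [H⁺] = (−Ka₁ + √(Ka₁² + 4·Ka₁·C)) / 2 = 2.9905e-04 M. pH = -log(2.9905e-04) = 3.52.

pH = 3.52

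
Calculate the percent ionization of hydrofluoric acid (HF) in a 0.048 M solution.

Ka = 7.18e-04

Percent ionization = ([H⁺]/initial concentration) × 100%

Using Ka equilibrium: x² + Ka×x - Ka×C = 0. Solving: [H⁺] = 5.5226e-03. Percent = (5.5226e-03/0.048) × 100

Percent ionization = 11.5%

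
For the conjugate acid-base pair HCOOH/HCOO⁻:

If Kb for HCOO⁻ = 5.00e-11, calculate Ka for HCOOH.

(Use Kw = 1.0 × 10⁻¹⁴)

For a conjugate pair Ka × Kb = Kw, so Ka = Kw/Kb = 1.0 × 10⁻¹⁴ / 5.00e-11 = 2.00e-04.

K_a = 2.00e-04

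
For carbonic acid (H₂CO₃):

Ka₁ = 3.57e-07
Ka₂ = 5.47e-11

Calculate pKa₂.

pKa₂ = -log(Ka₂) = -log(5.47e-11) = 10.26.

pK_{a2} = 10.26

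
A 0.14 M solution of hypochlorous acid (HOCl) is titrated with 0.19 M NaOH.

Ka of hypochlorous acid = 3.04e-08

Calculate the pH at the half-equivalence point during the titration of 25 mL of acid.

At half-equivalence [HA] = [A⁻], so Henderson-Hasselbalch gives pH = pKa = -log(3.04e-08) = 7.52.

pH = pKa = 7.52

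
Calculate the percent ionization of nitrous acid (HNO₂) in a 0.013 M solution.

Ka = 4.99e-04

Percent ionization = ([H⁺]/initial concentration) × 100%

Using Ka equilibrium: x² + Ka×x - Ka×C = 0. Solving: [H⁺] = 2.3097e-03. Percent = (2.3097e-03/0.013) × 100

Percent ionization = 17.8%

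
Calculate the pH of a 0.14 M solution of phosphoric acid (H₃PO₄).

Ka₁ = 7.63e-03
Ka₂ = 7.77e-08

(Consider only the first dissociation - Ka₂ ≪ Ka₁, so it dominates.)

First dissociation dominates. From Ka₁ = [H⁺][HA⁻]/[H₂A], x² + Ka₁·x − Ka₁·C = 0 with C = 0.14 M and Ka₁ = 7.63e-03. Solving: [H⁺] = (−Ka₁ + √(Ka₁² + 4·Ka₁·C)) / 2 = 2.9090e-02 M. pH = -log(2.9090e-02) = 1.54.

pH = 1.54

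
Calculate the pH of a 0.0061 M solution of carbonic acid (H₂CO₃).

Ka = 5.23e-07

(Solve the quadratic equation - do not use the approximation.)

x² + Ka×x - Ka×C = 0. Using quadratic formula: [H⁺] = 5.6222e-05

pH = 4.25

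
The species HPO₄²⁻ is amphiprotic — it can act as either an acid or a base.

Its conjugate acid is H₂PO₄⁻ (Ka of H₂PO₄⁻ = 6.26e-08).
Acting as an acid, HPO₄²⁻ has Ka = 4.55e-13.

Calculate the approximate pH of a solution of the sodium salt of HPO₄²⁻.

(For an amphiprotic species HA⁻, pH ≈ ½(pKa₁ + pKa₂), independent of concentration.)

pKa₁ = -log(6.26e-08) = 7.20; pKa₂ = -log(4.55e-13) = 12.34. For an amphiprotic species, pH ≈ ½(pKa₁ + pKa₂) = ½(7.20 + 12.34) = 9.77.

pH = 9.77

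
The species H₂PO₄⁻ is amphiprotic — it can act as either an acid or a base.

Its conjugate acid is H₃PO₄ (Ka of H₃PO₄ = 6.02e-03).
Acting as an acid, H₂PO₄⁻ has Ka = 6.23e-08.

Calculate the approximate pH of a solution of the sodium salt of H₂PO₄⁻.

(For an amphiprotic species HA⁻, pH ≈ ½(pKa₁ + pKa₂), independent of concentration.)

pKa₁ = -log(6.02e-03) = 2.22; pKa₂ = -log(6.23e-08) = 7.21. For an amphiprotic species, pH ≈ ½(pKa₁ + pKa₂) = ½(2.22 + 7.21) = 4.71.

pH = 4.71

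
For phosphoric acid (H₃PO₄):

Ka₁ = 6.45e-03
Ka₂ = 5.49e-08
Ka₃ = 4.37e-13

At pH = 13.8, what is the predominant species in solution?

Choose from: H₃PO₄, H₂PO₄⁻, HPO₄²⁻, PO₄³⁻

pKa₁ = 2.19, pKa₂ = 7.26, pKa₃ = 12.36. For a polyprotic acid the predominant species crosses at each pKa: below pKa_n the protonated form dominates, above it the deprotonated form does. At pH = 13.8, the predominant species is PO₄³⁻.

PO₄³⁻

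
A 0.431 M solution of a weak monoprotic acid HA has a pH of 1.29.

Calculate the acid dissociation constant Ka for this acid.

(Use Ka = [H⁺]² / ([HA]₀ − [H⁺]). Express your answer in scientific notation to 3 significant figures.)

[H⁺] = 10^(−pH) = 10^(−1.29) = 5.129e-02 M. For HA ⇌ H⁺ + A⁻, Ka = [H⁺][A⁻]/[HA] = [H⁺]² / ([HA]₀ − [H⁺]) = (5.129e-02)² / (0.431 − 5.129e-02) = 6.93e-03.

K_a = 6.93e-03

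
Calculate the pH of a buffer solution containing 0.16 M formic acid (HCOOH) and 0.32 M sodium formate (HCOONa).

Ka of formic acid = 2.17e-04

pKa = -log(2.17e-04) = 3.66. pH = pKa + log([A⁻]/[HA]) = 3.66 + log(0.32/0.16)

pH = 3.96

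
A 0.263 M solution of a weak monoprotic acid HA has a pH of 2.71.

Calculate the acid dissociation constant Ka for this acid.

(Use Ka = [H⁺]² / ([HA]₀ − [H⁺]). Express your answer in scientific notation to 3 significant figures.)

[H⁺] = 10^(−pH) = 10^(−2.71) = 1.950e-03 M. For HA ⇌ H⁺ + A⁻, Ka = [H⁺][A⁻]/[HA] = [H⁺]² / ([HA]₀ − [H⁺]) = (1.950e-03)² / (0.263 − 1.950e-03) = 1.46e-05.

K_a = 1.46e-05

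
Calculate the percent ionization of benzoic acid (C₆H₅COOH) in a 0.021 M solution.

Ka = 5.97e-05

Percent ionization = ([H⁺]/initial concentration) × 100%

Using Ka equilibrium: x² + Ka×x - Ka×C = 0. Solving: [H⁺] = 1.0902e-03. Percent = (1.0902e-03/0.021) × 100

Percent ionization = 5.19%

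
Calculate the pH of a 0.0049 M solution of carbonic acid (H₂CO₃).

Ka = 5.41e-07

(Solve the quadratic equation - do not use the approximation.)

x² + Ka×x - Ka×C = 0. Using quadratic formula: [H⁺] = 5.1217e-05

pH = 4.29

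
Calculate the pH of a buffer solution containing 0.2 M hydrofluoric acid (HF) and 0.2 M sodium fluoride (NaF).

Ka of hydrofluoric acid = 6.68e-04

pKa = -log(6.68e-04) = 3.18. pH = pKa + log([A⁻]/[HA]) = 3.18 + log(0.2/0.2)

pH = 3.18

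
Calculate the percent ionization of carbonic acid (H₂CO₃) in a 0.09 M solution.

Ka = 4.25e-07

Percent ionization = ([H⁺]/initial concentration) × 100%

Using Ka equilibrium: x² + Ka×x - Ka×C = 0. Solving: [H⁺] = 1.9536e-04. Percent = (1.9536e-04/0.09) × 100

Percent ionization = 0.217%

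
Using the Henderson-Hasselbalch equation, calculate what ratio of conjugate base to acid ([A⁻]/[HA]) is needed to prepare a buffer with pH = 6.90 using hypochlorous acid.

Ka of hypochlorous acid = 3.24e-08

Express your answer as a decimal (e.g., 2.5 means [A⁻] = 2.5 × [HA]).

pKa = -log(3.24e-08) = 7.4895. pH = pKa + log([A⁻]/[HA]), so log([A⁻]/[HA]) = pH − pKa = 6.90 − 7.4895 = -0.5895. [A⁻]/[HA] = 10^(-0.5895) = 0.257

[A⁻]/[HA] = 0.257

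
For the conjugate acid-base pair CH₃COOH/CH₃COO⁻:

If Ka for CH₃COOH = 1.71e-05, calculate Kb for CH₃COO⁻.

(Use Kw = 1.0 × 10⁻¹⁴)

For a conjugate pair Ka × Kb = Kw, so Kb = Kw/Ka = 1.0 × 10⁻¹⁴ / 1.71e-05 = 5.85e-10.

K_b = 5.85e-10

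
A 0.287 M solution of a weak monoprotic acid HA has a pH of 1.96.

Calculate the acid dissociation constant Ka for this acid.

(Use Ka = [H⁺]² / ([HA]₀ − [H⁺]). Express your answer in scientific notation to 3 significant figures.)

[H⁺] = 10^(−pH) = 10^(−1.96) = 1.096e-02 M. For HA ⇌ H⁺ + A⁻, Ka = [H⁺][A⁻]/[HA] = [H⁺]² / ([HA]₀ − [H⁺]) = (1.096e-02)² / (0.287 − 1.096e-02) = 4.36e-04.

K_a = 4.36e-04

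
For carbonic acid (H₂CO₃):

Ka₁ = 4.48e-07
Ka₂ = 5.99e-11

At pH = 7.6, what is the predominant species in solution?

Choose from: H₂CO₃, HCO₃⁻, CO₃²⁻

pKa₁ = 6.35, pKa₂ = 10.22. For a polyprotic acid the predominant species crosses at each pKa: below pKa_n the protonated form dominates, above it the deprotonated form does. At pH = 7.6, the predominant species is HCO₃⁻.

HCO₃⁻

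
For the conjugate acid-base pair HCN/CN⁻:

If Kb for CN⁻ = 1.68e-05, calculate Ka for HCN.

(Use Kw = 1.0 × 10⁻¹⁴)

For a conjugate pair Ka × Kb = Kw, so Ka = Kw/Kb = 1.0 × 10⁻¹⁴ / 1.68e-05 = 5.95e-10.

K_a = 5.95e-10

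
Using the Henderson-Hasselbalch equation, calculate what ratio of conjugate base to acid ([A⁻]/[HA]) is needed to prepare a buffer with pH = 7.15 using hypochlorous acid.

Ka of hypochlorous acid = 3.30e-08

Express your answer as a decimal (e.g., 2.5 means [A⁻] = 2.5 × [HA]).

pKa = -log(3.30e-08) = 7.4815. pH = pKa + log([A⁻]/[HA]), so log([A⁻]/[HA]) = pH − pKa = 7.15 − 7.4815 = -0.3315. [A⁻]/[HA] = 10^(-0.3315) = 0.466

[A⁻]/[HA] = 0.466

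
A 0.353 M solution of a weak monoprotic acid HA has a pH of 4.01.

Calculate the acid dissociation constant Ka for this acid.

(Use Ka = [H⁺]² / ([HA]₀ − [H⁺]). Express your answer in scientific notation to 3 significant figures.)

[H⁺] = 10^(−pH) = 10^(−4.01) = 9.772e-05 M. For HA ⇌ H⁺ + A⁻, Ka = [H⁺][A⁻]/[HA] = [H⁺]² / ([HA]₀ − [H⁺]) = (9.772e-05)² / (0.353 − 9.772e-05) = 2.71e-08.

K_a = 2.71e-08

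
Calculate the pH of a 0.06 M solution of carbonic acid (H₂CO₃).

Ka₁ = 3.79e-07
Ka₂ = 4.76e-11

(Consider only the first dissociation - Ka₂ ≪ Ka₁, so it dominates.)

First dissociation dominates. From Ka₁ = [H⁺][HA⁻]/[H₂A], x² + Ka₁·x − Ka₁·C = 0 with C = 0.06 M and Ka₁ = 3.79e-07. Solving: [H⁺] = (−Ka₁ + √(Ka₁² + 4·Ka₁·C)) / 2 = 1.5061e-04 M. pH = -log(1.5061e-04) = 3.82.

pH = 3.82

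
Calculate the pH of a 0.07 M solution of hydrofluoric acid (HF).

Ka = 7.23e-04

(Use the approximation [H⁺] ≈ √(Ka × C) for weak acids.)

[H⁺] = √(Ka × C) = √(7.23e-04 × 0.07) = 7.1141e-03. pH = -log(7.1141e-03)

pH = 2.15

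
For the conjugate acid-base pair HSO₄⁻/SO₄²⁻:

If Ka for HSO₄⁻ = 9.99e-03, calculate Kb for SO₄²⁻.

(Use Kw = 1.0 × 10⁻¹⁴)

For a conjugate pair Ka × Kb = Kw, so Kb = Kw/Ka = 1.0 × 10⁻¹⁴ / 9.99e-03 = 1.00e-12.

K_b = 1.00e-12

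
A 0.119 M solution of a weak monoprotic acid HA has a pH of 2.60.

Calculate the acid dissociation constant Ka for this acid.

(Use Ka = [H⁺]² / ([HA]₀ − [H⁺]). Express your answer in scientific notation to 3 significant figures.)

[H⁺] = 10^(−pH) = 10^(−2.60) = 2.512e-03 M. For HA ⇌ H⁺ + A⁻, Ka = [H⁺][A⁻]/[HA] = [H⁺]² / ([HA]₀ − [H⁺]) = (2.512e-03)² / (0.119 − 2.512e-03) = 5.42e-05.

K_a = 5.42e-05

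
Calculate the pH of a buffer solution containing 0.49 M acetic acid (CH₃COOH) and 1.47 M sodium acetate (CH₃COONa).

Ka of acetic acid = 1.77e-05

pKa = -log(1.77e-05) = 4.75. pH = pKa + log([A⁻]/[HA]) = 4.75 + log(1.47/0.49)

pH = 5.23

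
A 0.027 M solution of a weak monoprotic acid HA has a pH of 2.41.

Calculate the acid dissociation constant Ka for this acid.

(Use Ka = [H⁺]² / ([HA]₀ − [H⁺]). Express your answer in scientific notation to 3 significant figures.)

[H⁺] = 10^(−pH) = 10^(−2.41) = 3.890e-03 M. For HA ⇌ H⁺ + A⁻, Ka = [H⁺][A⁻]/[HA] = [H⁺]² / ([HA]₀ − [H⁺]) = (3.890e-03)² / (0.027 − 3.890e-03) = 6.55e-04.

K_a = 6.55e-04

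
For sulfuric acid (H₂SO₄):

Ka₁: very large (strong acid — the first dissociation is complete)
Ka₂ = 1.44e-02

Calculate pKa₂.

pKa₂ = -log(Ka₂) = -log(1.44e-02) = 1.84.

pK_{a2} = 1.84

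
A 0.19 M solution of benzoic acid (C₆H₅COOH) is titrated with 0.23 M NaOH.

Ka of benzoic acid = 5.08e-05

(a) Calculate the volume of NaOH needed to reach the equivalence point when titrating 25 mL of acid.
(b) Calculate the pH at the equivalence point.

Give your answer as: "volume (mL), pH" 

moles acid = 0.19 × 25/1000 = 0.00475 mol; V_base = moles/0.23 × 1000 = 20.7 mL. At equivalence only the conjugate base is present: [A⁻] = 0.00475/0.046 = 1.0405e-01 M. Kb = Kw/Ka = 1.97e-10; [OH⁻] = √(Kb × [A⁻]) = 4.5257e-06; pOH = 5.34; pH = 14 - pOH = 8.66.

V = 20.7 mL, pH = 8.66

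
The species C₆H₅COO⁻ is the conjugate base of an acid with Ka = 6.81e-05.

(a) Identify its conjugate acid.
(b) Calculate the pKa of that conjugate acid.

(a) The conjugate acid is formed by adding one H⁺ to C₆H₅COO⁻, giving C₆H₅COOH. (b) pKa = -log(Ka) = -log(6.81e-05) = 4.17.

Conjugate acid: C₆H₅COOH; pK_a = 4.17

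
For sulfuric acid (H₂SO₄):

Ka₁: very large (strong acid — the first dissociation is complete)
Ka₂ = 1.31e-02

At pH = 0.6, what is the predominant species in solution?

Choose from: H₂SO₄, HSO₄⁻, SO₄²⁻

The first dissociation is complete, so H₂SO₄ itself is never the predominant species in water; pKa₂ = -log(1.31e-02) = 1.88. For a polyprotic acid the predominant species crosses at each pKa: below pKa_n the protonated form dominates, above it the deprotonated form does. At pH = 0.6, the predominant species is HSO₄⁻.

HSO₄⁻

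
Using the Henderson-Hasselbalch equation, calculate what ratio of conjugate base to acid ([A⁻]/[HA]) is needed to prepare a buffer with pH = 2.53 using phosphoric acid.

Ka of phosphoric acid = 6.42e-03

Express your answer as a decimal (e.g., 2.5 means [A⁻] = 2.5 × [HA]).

pKa = -log(6.42e-03) = 2.1925. pH = pKa + log([A⁻]/[HA]), so log([A⁻]/[HA]) = pH − pKa = 2.53 − 2.1925 = 0.3375. [A⁻]/[HA] = 10^(0.3375) = 2.18

[A⁻]/[HA] = 2.18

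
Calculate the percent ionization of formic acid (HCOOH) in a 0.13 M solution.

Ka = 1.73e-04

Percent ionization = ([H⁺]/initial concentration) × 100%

Using Ka equilibrium: x² + Ka×x - Ka×C = 0. Solving: [H⁺] = 4.6567e-03. Percent = (4.6567e-03/0.13) × 100

Percent ionization = 3.58%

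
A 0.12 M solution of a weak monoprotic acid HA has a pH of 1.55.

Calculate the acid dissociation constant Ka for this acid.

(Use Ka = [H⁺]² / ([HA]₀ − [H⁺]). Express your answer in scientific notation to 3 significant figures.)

[H⁺] = 10^(−pH) = 10^(−1.55) = 2.818e-02 M. For HA ⇌ H⁺ + A⁻, Ka = [H⁺][A⁻]/[HA] = [H⁺]² / ([HA]₀ − [H⁺]) = (2.818e-02)² / (0.12 − 2.818e-02) = 8.65e-03.

K_a = 8.65e-03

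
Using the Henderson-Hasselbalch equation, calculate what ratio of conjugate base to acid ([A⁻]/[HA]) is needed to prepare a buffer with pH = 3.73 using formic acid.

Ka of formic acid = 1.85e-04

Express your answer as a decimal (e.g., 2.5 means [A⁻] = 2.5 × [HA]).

pKa = -log(1.85e-04) = 3.7328. pH = pKa + log([A⁻]/[HA]), so log([A⁻]/[HA]) = pH − pKa = 3.73 − 3.7328 = -0.0028. [A⁻]/[HA] = 10^(-0.0028) = 0.994

[A⁻]/[HA] = 0.994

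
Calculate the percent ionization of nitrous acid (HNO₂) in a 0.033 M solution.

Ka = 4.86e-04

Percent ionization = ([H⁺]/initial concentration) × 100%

Using Ka equilibrium: x² + Ka×x - Ka×C = 0. Solving: [H⁺] = 3.7691e-03. Percent = (3.7691e-03/0.033) × 100

Percent ionization = 11.4%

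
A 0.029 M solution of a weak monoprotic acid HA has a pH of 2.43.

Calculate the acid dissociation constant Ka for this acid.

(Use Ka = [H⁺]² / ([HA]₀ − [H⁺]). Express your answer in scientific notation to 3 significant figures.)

[H⁺] = 10^(−pH) = 10^(−2.43) = 3.715e-03 M. For HA ⇌ H⁺ + A⁻, Ka = [H⁺][A⁻]/[HA] = [H⁺]² / ([HA]₀ − [H⁺]) = (3.715e-03)² / (0.029 − 3.715e-03) = 5.46e-04.

K_a = 5.46e-04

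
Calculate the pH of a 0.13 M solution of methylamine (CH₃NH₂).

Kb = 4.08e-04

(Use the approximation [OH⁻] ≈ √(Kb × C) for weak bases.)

[OH⁻] = √(Kb × C) = √(4.08e-04 × 0.13) = 7.2829e-03. pOH = 2.14, pH = 14 - pOH

pH = 11.86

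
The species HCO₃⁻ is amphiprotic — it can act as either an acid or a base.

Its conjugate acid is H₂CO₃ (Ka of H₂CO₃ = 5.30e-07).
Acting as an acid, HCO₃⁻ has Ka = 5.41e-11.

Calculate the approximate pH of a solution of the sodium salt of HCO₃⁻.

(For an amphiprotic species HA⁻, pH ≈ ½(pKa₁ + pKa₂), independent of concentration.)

pKa₁ = -log(5.30e-07) = 6.28; pKa₂ = -log(5.41e-11) = 10.27. For an amphiprotic species, pH ≈ ½(pKa₁ + pKa₂) = ½(6.28 + 10.27) = 8.27.

pH = 8.27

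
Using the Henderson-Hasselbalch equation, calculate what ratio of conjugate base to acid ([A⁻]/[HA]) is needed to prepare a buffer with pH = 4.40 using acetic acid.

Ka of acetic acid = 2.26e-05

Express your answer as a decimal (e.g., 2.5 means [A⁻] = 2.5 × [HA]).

pKa = -log(2.26e-05) = 4.6459. pH = pKa + log([A⁻]/[HA]), so log([A⁻]/[HA]) = pH − pKa = 4.40 − 4.6459 = -0.2459. [A⁻]/[HA] = 10^(-0.2459) = 0.568

[A⁻]/[HA] = 0.568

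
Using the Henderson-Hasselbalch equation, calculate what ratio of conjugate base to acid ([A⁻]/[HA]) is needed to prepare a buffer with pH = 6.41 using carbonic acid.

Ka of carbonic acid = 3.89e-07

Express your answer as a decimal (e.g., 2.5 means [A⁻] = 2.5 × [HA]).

pKa = -log(3.89e-07) = 6.4101. pH = pKa + log([A⁻]/[HA]), so log([A⁻]/[HA]) = pH − pKa = 6.41 − 6.4101 = -0.0001. [A⁻]/[HA] = 10^(-0.0001) = 1.00

[A⁻]/[HA] = 1.00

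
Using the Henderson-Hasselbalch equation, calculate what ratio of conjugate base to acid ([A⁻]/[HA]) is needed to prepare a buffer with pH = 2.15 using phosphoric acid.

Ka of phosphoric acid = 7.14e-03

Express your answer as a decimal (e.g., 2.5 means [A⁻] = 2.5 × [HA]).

pKa = -log(7.14e-03) = 2.1463. pH = pKa + log([A⁻]/[HA]), so log([A⁻]/[HA]) = pH − pKa = 2.15 − 2.1463 = 0.0037. [A⁻]/[HA] = 10^(0.0037) = 1.01

[A⁻]/[HA] = 1.01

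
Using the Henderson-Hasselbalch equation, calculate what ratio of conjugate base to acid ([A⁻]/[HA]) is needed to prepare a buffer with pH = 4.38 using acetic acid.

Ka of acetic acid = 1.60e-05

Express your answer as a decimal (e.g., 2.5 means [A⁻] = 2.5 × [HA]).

pKa = -log(1.60e-05) = 4.7959. pH = pKa + log([A⁻]/[HA]), so log([A⁻]/[HA]) = pH − pKa = 4.38 − 4.7959 = -0.4159. [A⁻]/[HA] = 10^(-0.4159) = 0.384

[A⁻]/[HA] = 0.384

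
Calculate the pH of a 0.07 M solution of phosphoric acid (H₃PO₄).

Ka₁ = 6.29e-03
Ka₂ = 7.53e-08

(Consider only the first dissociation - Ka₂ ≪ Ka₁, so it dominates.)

First dissociation dominates. From Ka₁ = [H⁺][HA⁻]/[H₂A], x² + Ka₁·x − Ka₁·C = 0 with C = 0.07 M and Ka₁ = 6.29e-03. Solving: [H⁺] = (−Ka₁ + √(Ka₁² + 4·Ka₁·C)) / 2 = 1.8073e-02 M. pH = -log(1.8073e-02) = 1.74.

pH = 1.74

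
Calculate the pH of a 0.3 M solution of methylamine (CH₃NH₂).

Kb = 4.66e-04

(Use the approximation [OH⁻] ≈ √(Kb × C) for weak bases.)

[OH⁻] = √(Kb × C) = √(4.66e-04 × 0.3) = 1.1824e-02. pOH = 1.93, pH = 14 - pOH

pH = 12.07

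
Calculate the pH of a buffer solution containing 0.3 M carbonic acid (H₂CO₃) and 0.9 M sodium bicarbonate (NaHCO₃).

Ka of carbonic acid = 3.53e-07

pKa = -log(3.53e-07) = 6.45. pH = pKa + log([A⁻]/[HA]) = 6.45 + log(0.9/0.3)

pH = 6.93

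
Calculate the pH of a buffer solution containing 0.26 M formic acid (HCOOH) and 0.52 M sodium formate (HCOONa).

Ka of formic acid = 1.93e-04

pKa = -log(1.93e-04) = 3.71. pH = pKa + log([A⁻]/[HA]) = 3.71 + log(0.52/0.26)

pH = 4.02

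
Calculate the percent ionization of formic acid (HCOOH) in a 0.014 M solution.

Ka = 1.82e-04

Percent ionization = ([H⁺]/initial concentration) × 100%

Using Ka equilibrium: x² + Ka×x - Ka×C = 0. Solving: [H⁺] = 1.5078e-03. Percent = (1.5078e-03/0.014) × 100

Percent ionization = 10.8%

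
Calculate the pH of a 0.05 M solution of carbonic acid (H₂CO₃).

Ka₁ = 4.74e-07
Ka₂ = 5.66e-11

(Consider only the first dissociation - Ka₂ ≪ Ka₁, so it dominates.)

First dissociation dominates. From Ka₁ = [H⁺][HA⁻]/[H₂A], x² + Ka₁·x − Ka₁·C = 0 with C = 0.05 M and Ka₁ = 4.74e-07. Solving: [H⁺] = (−Ka₁ + √(Ka₁² + 4·Ka₁·C)) / 2 = 1.5371e-04 M. pH = -log(1.5371e-04) = 3.81.

pH = 3.81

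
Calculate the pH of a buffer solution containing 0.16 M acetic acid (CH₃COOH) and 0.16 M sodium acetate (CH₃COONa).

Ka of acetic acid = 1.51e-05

pKa = -log(1.51e-05) = 4.82. pH = pKa + log([A⁻]/[HA]) = 4.82 + log(0.16/0.16)

pH = 4.82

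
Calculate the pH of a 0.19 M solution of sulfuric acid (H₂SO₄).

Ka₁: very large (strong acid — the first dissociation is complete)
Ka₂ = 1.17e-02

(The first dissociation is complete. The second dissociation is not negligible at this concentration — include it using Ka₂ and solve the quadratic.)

First dissociation is complete: [H⁺]₀ = [HSO₄⁻]₀ = C = 0.19 M. Second dissociation HSO₄⁻ ⇌ H⁺ + SO₄²⁻: let x = [SO₄²⁻]. Ka₂ = (C + x)·x / (C − x) = 1.17e-02 → x² + (C + Ka₂)·x − Ka₂·C = 0 → x² + 0.20170·x − 2.223e-03 = 0. x = (−0.20170 + √(0.20170² + 4 × 2.223e-03)) / 2 = 1.0477e-02 M. [H⁺] = C + x = 0.19 + 1.0477e-02 = 2.0048e-01 M. pH = -log(2.0048e-01) = 0.70.

pH = 0.70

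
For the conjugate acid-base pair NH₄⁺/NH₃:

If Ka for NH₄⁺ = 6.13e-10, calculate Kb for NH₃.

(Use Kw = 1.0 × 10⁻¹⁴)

For a conjugate pair Ka × Kb = Kw, so Kb = Kw/Ka = 1.0 × 10⁻¹⁴ / 6.13e-10 = 1.63e-05.

K_b = 1.63e-05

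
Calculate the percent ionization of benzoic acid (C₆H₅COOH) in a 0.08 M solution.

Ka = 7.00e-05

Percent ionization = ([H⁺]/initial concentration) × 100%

Using Ka equilibrium: x² + Ka×x - Ka×C = 0. Solving: [H⁺] = 2.3317e-03. Percent = (2.3317e-03/0.08) × 100

Percent ionization = 2.91%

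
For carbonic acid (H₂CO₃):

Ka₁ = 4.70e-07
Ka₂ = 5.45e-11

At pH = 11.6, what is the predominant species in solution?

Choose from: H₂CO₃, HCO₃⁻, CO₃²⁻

pKa₁ = 6.33, pKa₂ = 10.26. For a polyprotic acid the predominant species crosses at each pKa: below pKa_n the protonated form dominates, above it the deprotonated form does. At pH = 11.6, the predominant species is CO₃²⁻.

CO₃²⁻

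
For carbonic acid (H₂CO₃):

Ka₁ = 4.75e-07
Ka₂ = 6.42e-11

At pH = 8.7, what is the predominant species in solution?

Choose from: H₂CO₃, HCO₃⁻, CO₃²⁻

pKa₁ = 6.32, pKa₂ = 10.19. For a polyprotic acid the predominant species crosses at each pKa: below pKa_n the protonated form dominates, above it the deprotonated form does. At pH = 8.7, the predominant species is HCO₃⁻.

HCO₃⁻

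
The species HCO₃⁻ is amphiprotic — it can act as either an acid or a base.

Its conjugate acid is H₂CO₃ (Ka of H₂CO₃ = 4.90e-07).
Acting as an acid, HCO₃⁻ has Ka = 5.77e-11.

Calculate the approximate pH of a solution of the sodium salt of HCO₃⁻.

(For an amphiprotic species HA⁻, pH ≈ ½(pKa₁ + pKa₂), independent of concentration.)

pKa₁ = -log(4.90e-07) = 6.31; pKa₂ = -log(5.77e-11) = 10.24. For an amphiprotic species, pH ≈ ½(pKa₁ + pKa₂) = ½(6.31 + 10.24) = 8.27.

pH = 8.27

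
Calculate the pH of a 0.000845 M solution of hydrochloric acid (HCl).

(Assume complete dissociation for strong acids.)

[H⁺] = 0.000845 M for strong acid. pH = -log[H⁺] = -log(0.000845)

pH = 3.07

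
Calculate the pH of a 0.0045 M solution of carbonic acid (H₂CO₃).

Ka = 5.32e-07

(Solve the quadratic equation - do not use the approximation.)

x² + Ka×x - Ka×C = 0. Using quadratic formula: [H⁺] = 4.8663e-05

pH = 4.31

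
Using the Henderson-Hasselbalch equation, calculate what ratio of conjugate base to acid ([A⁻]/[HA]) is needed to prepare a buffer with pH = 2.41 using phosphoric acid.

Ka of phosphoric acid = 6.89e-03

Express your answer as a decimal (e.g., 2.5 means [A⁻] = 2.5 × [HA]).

pKa = -log(6.89e-03) = 2.1618. pH = pKa + log([A⁻]/[HA]), so log([A⁻]/[HA]) = pH − pKa = 2.41 − 2.1618 = 0.2482. [A⁻]/[HA] = 10^(0.2482) = 1.77

[A⁻]/[HA] = 1.77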